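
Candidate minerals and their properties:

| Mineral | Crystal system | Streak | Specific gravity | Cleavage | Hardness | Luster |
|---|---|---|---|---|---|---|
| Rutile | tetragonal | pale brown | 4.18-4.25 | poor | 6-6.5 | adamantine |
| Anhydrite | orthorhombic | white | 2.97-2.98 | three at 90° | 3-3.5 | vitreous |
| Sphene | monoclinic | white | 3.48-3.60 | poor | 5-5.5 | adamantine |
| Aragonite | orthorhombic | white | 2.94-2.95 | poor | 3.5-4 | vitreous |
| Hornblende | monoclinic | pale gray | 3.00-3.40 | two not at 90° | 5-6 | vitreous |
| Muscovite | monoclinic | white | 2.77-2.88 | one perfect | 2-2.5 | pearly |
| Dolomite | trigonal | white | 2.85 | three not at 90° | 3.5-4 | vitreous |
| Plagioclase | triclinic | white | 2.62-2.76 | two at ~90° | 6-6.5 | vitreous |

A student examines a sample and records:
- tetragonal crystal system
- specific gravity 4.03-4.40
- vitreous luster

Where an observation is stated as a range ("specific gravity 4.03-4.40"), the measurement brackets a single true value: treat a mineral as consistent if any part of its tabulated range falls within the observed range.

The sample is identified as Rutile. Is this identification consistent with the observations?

Tetragonal crystal system — fits Rutile (tetragonal system).
Specific gravity 4.03-4.40 — fits Rutile (SG 4.18-4.25).
Vitreous luster — Rutile has adamantine luster; which does not match.
The luster observation rules out Rutile.

No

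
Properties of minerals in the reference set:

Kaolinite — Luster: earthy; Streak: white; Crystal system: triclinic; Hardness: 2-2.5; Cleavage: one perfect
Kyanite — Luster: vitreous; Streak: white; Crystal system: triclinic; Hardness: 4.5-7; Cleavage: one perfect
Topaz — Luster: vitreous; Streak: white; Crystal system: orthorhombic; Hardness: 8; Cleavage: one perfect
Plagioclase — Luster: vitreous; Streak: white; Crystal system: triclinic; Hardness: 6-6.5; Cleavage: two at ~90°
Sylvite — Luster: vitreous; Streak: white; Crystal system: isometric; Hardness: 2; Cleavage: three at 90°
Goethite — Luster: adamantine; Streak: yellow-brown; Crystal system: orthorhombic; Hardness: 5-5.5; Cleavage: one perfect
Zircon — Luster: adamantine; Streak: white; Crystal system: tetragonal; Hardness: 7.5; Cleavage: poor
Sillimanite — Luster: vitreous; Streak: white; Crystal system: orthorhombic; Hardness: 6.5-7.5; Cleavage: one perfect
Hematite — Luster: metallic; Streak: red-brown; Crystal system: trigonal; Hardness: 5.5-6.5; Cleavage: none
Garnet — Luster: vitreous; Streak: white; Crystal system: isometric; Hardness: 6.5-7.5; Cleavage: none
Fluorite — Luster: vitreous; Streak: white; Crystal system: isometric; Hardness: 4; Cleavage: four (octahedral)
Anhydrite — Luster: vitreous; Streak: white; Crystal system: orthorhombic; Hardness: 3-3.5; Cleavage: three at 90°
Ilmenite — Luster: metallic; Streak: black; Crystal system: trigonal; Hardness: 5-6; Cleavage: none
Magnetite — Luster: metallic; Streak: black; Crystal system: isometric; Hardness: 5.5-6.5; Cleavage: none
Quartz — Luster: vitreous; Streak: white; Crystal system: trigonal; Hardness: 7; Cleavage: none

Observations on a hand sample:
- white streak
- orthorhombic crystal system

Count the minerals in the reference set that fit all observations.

3

White streak excludes Goethite, Hematite, Ilmenite, Magnetite.
Orthorhombic crystal system — narrows the field to Topaz, Sillimanite, Anhydrite.
Consistent with every observation: Anhydrite, Sillimanite, Topaz.
That is 3 minerals.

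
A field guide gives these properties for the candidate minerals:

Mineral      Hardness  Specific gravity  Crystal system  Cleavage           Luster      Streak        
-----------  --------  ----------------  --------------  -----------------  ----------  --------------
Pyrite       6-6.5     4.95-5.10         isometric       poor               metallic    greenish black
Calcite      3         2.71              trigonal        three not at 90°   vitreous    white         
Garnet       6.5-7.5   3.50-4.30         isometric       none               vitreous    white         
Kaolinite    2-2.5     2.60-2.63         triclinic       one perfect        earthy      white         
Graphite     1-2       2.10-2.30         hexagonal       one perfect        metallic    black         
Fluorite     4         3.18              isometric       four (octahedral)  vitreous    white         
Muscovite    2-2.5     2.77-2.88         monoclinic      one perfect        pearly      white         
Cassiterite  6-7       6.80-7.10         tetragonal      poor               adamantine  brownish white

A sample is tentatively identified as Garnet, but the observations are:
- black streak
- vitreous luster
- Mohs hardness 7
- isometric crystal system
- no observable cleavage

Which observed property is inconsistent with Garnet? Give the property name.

streak

Black streak: Garnet has white streak — outside the reference range.
Vitreous luster: Garnet has vitreous luster — matches.
Mohs hardness 7: Garnet has hardness 6.5-7.5 — matches.
Isometric crystal system: Garnet has isometric system — matches.
No observable cleavage: Garnet has cleavage none — matches.
The streak is the one property that does not fit.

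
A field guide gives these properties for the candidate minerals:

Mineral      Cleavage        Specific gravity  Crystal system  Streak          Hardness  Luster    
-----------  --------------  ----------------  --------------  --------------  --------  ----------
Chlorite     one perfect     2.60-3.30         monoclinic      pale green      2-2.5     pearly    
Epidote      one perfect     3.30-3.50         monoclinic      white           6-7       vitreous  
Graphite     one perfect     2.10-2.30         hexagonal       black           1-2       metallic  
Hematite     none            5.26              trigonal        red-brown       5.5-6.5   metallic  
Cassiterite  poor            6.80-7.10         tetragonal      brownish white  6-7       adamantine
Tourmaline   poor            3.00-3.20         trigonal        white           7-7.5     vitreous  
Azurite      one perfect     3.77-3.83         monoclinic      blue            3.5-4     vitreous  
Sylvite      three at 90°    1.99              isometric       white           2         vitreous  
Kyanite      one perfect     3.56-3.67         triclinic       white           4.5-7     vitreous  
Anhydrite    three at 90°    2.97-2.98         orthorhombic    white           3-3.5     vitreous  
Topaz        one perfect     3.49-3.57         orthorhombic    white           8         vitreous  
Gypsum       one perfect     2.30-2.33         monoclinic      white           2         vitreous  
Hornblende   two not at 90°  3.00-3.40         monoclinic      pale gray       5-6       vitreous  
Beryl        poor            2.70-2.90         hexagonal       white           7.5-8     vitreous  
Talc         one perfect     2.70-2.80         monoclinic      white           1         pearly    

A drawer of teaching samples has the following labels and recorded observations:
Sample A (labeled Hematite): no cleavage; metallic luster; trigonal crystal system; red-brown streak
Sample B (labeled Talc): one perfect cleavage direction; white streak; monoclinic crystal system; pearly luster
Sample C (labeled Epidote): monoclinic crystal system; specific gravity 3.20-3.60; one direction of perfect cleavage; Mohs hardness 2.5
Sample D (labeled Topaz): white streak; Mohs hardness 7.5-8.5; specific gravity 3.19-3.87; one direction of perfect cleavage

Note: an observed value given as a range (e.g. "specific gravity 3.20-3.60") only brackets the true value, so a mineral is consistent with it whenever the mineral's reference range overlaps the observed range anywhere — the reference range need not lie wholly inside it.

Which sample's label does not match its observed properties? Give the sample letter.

C

Sample A: nothing contradicts Hematite.
Sample B: nothing contradicts Talc.
Sample C: Epidote has hardness 6-7, but the record shows Mohs hardness 2.5 — this label is wrong.
Sample D: nothing contradicts Topaz.
The mislabeled specimen is C.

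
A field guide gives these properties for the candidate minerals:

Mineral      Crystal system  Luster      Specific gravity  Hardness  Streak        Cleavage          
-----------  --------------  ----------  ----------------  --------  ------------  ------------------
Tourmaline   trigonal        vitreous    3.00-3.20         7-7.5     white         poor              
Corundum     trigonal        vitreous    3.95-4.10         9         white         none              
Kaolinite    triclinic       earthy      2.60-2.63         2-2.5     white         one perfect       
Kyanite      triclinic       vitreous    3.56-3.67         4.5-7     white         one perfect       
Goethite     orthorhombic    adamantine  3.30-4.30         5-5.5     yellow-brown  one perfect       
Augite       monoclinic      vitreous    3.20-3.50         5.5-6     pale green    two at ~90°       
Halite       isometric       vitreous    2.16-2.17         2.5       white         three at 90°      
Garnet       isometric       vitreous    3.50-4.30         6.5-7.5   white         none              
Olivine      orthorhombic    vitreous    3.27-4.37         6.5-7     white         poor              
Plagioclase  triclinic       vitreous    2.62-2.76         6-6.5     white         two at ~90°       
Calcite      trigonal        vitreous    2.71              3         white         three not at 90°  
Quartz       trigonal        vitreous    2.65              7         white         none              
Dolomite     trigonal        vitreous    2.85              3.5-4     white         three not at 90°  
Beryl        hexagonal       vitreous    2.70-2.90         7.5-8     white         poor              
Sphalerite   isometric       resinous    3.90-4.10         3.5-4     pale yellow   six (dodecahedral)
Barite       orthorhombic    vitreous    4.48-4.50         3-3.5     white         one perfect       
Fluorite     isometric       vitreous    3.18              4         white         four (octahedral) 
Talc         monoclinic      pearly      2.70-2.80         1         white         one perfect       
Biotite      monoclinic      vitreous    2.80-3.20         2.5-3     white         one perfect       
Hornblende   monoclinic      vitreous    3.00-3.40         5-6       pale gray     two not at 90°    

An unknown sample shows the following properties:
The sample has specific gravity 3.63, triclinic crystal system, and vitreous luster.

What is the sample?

Kyanite

Specific gravity 3.63 — only Kyanite, Goethite, Garnet, Olivine remain.
Triclinic crystal system — leaves Kyanite.
Vitreous luster — no further eliminations.
The only mineral consistent with every observation is Kyanite.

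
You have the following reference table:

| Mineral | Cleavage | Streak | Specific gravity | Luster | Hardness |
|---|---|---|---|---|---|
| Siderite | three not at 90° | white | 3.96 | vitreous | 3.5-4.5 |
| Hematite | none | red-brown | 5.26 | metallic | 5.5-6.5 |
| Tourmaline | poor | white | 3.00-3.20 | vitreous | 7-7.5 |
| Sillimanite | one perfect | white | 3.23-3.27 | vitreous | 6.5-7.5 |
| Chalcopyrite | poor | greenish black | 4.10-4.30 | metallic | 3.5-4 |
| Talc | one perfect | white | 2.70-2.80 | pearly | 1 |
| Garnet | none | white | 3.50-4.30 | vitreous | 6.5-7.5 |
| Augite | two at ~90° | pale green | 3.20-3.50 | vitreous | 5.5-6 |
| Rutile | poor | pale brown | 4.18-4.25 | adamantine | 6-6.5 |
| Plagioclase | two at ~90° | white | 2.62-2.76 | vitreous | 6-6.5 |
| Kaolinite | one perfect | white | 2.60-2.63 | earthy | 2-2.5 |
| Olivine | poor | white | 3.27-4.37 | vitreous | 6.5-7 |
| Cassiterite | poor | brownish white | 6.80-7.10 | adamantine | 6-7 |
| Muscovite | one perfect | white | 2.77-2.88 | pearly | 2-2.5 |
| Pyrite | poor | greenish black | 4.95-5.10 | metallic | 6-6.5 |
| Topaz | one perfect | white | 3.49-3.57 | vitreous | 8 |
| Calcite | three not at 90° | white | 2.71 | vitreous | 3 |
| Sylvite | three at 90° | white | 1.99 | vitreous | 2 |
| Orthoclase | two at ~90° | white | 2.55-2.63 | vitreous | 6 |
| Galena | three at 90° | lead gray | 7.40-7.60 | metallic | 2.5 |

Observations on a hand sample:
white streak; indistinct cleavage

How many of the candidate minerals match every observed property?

2

White streak — narrows the field to Siderite, Tourmaline, Sillimanite, Talc, Garnet, Plagioclase, Kaolinite, Olivine, Muscovite, Topaz, Calcite, Sylvite, Orthoclase.
Indistinct cleavage — only Tourmaline, Olivine remain.
Consistent with every observation: Olivine, Tourmaline.
That is 2 minerals.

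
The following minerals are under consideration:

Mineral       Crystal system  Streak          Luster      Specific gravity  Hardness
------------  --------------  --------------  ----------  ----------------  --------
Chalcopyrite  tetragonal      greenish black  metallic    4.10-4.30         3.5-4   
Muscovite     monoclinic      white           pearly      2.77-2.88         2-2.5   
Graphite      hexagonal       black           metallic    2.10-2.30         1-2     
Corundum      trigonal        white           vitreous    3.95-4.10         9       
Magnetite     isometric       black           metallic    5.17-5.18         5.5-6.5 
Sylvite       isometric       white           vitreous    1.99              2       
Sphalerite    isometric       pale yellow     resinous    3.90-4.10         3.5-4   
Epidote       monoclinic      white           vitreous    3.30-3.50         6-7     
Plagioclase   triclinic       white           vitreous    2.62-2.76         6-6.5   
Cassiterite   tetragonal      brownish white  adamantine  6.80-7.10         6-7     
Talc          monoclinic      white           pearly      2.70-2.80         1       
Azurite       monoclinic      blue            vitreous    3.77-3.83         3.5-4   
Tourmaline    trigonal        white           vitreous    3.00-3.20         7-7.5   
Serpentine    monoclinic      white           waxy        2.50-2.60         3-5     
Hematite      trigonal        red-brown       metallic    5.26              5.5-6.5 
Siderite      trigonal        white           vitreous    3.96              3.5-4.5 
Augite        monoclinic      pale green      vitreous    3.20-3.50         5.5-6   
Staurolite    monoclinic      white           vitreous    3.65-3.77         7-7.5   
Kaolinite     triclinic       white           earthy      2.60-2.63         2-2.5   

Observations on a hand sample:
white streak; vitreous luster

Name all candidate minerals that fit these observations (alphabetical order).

Corundum, Epidote, Plagioclase, Siderite, Staurolite, Sylvite, Tourmaline

White streak — only Muscovite, Corundum, Sylvite, Epidote, Plagioclase, Talc, Tourmaline, Serpentine, Siderite, Staurolite, Kaolinite remain.
Vitreous luster excludes Muscovite, Talc, Serpentine, Kaolinite.
Consistent with every observation: Corundum, Epidote, Plagioclase, Siderite, Staurolite, Sylvite, Tourmaline.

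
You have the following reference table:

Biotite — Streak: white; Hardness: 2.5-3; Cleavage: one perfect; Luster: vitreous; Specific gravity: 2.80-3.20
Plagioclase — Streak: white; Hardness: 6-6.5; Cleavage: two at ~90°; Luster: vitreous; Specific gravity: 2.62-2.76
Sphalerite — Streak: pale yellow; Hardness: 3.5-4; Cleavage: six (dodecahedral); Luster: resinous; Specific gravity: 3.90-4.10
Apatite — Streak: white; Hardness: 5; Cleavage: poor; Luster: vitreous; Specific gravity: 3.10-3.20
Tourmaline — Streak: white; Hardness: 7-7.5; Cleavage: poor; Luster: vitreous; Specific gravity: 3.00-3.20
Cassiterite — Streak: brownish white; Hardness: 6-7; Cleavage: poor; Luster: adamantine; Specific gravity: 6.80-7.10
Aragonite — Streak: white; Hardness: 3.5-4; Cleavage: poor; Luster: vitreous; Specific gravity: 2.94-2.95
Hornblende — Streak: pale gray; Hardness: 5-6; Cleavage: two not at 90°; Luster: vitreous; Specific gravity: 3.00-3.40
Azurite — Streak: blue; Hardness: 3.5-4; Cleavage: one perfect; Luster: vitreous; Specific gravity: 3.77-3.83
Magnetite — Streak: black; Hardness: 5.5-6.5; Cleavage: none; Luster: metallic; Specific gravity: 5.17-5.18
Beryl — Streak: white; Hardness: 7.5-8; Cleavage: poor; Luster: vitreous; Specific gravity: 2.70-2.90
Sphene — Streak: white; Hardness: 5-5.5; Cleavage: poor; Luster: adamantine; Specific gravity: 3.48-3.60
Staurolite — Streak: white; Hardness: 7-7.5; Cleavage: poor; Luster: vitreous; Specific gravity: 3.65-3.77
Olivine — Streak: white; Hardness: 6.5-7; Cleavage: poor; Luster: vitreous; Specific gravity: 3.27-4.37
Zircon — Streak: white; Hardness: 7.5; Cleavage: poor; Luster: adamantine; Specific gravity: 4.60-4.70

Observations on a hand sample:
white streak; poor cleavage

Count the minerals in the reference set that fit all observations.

White streak rules out Sphalerite, Cassiterite, Hornblende, Azurite, Magnetite.
Poor cleavage excludes Biotite, Plagioclase.
The minerals that satisfy all observations are Apatite, Aragonite, Beryl, Olivine, Sphene, Staurolite, Tourmaline, Zircon.
That is 8 minerals.

8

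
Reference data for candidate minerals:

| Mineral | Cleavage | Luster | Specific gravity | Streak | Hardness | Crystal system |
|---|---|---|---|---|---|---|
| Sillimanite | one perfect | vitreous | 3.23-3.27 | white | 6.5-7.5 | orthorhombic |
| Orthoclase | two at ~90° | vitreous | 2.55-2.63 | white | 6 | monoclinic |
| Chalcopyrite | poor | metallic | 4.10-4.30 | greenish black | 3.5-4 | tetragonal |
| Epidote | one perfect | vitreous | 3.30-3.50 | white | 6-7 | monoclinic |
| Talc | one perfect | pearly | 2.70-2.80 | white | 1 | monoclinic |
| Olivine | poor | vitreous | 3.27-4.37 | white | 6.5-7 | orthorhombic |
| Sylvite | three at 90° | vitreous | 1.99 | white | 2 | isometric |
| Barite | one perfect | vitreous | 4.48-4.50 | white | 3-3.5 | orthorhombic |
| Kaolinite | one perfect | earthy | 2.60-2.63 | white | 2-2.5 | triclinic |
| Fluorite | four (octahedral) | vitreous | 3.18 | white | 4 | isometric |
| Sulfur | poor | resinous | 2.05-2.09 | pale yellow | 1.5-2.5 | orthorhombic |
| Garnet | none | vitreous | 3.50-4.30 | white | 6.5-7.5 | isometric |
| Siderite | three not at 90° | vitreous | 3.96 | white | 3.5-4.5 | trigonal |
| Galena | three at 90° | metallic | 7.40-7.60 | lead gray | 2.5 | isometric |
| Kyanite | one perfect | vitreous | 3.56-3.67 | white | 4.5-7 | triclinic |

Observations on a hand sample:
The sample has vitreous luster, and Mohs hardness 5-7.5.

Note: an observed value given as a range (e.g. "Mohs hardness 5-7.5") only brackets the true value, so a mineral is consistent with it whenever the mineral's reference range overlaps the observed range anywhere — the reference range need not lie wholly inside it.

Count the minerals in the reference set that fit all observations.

Vitreous luster eliminates Chalcopyrite, Talc, Kaolinite, Sulfur, Galena.
Mohs hardness 5-7.5 excludes Sylvite, Barite, Fluorite, Siderite.
Consistent with every observation: Epidote, Garnet, Kyanite, Olivine, Orthoclase, Sillimanite.
That is 6 minerals.

6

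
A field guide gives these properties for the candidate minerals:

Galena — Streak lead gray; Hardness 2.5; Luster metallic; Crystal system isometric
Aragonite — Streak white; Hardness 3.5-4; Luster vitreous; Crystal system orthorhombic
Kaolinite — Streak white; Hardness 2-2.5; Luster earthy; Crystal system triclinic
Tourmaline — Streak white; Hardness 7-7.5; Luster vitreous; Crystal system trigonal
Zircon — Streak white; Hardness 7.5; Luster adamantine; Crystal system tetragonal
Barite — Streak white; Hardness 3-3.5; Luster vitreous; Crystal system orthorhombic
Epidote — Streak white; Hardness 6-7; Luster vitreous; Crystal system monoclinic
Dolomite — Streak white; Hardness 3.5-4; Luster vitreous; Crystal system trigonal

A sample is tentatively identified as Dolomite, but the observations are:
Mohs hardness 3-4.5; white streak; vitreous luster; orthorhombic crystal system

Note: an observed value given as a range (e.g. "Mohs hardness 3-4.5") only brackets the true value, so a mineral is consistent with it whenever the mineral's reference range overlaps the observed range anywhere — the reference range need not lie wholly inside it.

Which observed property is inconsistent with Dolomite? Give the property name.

crystal system

Mohs hardness 3-4.5: Dolomite has hardness 3.5-4 — within range.
White streak: Dolomite has white streak — within range.
Vitreous luster: Dolomite has vitreous luster — within range.
Orthorhombic crystal system: Dolomite has trigonal system — does not match.
Only the crystal system is inconsistent.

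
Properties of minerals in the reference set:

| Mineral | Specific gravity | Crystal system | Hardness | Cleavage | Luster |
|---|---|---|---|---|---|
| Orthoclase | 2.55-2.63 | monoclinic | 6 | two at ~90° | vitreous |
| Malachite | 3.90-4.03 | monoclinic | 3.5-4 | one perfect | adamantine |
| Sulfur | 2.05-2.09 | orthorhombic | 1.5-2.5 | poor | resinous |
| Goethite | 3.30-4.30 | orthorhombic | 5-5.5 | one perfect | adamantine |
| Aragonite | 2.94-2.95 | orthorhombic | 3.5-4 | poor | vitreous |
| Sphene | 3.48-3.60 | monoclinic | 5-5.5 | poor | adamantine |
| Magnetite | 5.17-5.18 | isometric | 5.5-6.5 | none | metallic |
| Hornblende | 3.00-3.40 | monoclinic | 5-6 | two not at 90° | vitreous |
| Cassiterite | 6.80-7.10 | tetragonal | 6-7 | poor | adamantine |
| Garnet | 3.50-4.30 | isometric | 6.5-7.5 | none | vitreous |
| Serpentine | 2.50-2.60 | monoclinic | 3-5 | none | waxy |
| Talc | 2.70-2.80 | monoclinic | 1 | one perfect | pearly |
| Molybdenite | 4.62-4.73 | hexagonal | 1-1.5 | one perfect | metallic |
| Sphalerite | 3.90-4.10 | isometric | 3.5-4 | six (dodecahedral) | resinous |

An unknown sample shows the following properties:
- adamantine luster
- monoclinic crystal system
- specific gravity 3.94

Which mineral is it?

Malachite

Adamantine luster: only Malachite, Goethite, Sphene, Cassiterite remain.
Monoclinic crystal system excludes Goethite, Cassiterite.
Specific gravity 3.94 is inconsistent with Sphene.
The only mineral consistent with every observation is Malachite.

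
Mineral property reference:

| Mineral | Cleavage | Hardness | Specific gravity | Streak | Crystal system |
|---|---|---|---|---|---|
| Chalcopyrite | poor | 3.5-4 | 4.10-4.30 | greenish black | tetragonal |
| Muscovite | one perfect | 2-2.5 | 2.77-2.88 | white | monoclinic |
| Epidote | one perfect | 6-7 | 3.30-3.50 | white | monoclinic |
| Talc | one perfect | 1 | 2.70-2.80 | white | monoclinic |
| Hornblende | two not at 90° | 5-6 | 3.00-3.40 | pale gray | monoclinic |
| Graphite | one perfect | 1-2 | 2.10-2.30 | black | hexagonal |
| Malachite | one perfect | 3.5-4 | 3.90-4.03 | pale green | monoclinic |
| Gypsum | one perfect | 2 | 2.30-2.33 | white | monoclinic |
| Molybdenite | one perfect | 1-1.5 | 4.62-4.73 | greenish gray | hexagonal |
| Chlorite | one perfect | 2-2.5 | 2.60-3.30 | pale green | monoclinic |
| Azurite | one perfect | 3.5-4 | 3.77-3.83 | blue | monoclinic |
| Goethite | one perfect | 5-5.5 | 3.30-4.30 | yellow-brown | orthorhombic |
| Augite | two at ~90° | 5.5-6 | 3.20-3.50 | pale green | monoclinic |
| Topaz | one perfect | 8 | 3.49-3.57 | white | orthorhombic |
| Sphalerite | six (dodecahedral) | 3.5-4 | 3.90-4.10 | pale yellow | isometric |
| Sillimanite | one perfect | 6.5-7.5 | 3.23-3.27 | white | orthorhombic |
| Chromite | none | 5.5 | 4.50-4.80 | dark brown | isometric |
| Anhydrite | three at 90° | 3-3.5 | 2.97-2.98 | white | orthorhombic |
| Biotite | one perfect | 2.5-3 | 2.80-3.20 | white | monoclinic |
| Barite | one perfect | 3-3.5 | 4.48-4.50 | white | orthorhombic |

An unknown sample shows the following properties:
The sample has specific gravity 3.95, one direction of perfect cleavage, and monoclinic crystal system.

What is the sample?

Specific gravity 3.95 — Malachite, Goethite, Sphalerite remain.
One direction of perfect cleavage is inconsistent with Sphalerite.
Monoclinic crystal system rules out Goethite.
The only mineral consistent with every observation is Malachite.

Malachite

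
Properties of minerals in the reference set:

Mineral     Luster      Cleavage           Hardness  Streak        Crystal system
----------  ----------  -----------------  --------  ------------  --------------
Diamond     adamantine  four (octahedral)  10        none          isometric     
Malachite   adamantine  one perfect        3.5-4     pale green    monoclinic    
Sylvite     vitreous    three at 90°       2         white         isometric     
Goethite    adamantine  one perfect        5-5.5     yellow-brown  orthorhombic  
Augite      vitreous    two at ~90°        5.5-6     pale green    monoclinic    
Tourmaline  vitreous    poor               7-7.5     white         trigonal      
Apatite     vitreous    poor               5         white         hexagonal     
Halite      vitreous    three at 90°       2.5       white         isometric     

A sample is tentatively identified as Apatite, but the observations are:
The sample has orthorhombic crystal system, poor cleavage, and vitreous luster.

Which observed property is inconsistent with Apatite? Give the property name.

Orthorhombic crystal system: Apatite has hexagonal system — inconsistent.
Poor cleavage: Apatite has cleavage poor — agrees.
Vitreous luster: Apatite has vitreous luster — agrees.
Everything matches except the crystal system.

crystal system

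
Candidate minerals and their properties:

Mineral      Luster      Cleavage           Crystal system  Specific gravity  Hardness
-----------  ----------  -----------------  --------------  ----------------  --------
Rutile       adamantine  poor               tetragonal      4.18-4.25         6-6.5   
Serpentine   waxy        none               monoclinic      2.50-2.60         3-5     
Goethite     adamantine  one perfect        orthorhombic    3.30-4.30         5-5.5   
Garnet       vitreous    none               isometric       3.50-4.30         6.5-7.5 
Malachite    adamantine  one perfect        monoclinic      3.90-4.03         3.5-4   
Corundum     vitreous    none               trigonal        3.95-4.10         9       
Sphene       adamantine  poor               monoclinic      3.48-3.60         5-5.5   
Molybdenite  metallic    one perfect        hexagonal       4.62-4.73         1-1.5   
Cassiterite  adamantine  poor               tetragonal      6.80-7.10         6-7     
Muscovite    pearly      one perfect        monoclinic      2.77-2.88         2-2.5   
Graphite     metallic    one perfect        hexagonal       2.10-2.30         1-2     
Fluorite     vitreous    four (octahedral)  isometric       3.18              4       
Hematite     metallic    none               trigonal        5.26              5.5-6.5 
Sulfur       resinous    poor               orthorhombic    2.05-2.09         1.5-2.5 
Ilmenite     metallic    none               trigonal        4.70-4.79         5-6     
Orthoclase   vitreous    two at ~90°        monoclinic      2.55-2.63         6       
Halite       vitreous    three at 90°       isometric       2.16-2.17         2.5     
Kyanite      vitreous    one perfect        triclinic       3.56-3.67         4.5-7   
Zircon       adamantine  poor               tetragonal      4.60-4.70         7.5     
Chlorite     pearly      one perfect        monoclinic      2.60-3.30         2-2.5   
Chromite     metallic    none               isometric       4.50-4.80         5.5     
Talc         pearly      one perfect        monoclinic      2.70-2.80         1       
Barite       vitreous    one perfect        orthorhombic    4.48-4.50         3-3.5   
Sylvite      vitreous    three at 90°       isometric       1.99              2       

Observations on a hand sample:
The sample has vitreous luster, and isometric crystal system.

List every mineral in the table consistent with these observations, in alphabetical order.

Fluorite, Garnet, Halite, Sylvite

Vitreous luster: leaves Garnet, Corundum, Fluorite, Orthoclase, Halite, Kyanite, Barite, Sylvite.
Isometric crystal system excludes Corundum, Orthoclase, Kyanite, Barite.
The minerals that satisfy all observations are Fluorite, Garnet, Halite, Sylvite.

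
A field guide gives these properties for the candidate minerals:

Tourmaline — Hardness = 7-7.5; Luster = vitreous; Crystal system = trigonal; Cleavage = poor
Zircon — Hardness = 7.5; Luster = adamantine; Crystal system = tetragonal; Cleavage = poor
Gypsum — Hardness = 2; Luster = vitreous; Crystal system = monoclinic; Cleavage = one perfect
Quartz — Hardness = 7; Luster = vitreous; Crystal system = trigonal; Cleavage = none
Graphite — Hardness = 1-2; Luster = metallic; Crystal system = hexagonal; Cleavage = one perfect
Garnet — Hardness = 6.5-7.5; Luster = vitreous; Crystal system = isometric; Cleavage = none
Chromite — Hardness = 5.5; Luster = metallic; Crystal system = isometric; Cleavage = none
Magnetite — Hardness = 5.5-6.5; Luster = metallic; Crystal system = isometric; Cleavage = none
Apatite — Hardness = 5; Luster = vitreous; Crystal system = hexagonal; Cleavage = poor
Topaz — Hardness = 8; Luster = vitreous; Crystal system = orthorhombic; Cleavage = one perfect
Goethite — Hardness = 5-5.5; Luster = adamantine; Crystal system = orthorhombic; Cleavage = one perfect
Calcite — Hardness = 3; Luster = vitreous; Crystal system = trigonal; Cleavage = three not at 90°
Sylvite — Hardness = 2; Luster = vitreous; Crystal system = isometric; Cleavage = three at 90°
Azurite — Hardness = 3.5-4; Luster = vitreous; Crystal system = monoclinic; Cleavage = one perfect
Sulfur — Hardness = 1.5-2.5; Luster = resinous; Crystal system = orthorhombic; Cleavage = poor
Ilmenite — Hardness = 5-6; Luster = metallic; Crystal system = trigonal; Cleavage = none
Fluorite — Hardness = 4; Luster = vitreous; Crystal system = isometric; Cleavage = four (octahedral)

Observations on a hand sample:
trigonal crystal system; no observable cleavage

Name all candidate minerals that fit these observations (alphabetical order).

Ilmenite, Quartz

Trigonal crystal system: narrows the field to Tourmaline, Quartz, Calcite, Ilmenite.
No observable cleavage is inconsistent with Tourmaline, Calcite.
Consistent with every observation: Ilmenite, Quartz.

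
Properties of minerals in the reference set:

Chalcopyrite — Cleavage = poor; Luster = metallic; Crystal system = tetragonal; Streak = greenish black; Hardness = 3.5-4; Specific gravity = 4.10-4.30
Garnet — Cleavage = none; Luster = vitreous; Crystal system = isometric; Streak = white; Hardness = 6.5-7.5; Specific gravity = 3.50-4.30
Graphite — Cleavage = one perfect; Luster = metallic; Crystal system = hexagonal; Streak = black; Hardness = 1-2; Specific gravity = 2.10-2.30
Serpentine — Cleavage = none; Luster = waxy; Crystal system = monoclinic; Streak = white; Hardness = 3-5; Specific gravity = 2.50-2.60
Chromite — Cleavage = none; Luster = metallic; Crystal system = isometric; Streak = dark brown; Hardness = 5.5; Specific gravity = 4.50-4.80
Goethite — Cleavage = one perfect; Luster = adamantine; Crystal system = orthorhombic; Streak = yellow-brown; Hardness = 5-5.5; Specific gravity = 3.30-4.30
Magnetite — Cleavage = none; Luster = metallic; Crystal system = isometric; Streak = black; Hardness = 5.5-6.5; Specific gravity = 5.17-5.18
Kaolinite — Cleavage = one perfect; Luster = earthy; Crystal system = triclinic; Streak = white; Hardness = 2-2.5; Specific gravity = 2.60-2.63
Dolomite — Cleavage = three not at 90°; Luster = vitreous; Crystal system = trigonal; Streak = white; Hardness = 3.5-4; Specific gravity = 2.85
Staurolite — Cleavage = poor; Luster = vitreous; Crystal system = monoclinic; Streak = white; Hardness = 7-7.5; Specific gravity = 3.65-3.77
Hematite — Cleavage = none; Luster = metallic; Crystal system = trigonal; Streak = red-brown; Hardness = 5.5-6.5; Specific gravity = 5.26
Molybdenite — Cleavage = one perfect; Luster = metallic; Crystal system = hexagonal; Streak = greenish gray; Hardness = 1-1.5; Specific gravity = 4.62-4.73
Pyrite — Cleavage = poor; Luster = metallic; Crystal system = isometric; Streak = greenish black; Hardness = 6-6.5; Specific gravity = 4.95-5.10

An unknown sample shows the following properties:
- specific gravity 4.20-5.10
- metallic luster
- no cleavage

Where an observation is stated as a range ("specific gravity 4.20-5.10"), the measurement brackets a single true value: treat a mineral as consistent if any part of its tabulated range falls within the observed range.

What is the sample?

Specific gravity 4.20-5.10 — narrows the field to Chalcopyrite, Garnet, Chromite, Goethite, Molybdenite, Pyrite.
Metallic luster eliminates Garnet, Goethite.
No cleavage — Chromite remains.
Only Chromite satisfies all observations.

Chromite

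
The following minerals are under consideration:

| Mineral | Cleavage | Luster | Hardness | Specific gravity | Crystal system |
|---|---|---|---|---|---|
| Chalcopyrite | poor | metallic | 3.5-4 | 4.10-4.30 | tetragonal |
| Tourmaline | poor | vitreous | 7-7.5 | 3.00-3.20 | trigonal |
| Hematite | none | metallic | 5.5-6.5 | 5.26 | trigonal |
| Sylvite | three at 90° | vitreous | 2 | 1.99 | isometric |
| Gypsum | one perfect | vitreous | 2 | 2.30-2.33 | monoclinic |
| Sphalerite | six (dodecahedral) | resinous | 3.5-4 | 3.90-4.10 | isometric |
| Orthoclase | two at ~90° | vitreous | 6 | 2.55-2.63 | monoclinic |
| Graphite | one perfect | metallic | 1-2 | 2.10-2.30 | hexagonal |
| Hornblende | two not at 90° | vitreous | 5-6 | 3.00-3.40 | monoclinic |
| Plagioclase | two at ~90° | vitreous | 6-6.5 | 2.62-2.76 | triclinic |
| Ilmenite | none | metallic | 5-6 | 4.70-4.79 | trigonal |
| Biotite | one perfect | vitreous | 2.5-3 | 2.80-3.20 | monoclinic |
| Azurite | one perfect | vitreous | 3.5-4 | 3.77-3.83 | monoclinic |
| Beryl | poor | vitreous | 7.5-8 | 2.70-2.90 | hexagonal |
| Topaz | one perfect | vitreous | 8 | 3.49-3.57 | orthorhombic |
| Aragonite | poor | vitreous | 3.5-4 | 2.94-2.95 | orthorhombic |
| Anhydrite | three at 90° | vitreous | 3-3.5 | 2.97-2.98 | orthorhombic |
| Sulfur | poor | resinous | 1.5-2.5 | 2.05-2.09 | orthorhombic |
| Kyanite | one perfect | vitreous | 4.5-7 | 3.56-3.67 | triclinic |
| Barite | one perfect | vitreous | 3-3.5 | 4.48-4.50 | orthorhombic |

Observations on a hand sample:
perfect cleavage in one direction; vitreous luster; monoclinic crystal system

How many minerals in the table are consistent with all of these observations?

3

Perfect cleavage in one direction — narrows the field to Gypsum, Graphite, Biotite, Azurite, Topaz, Kyanite, Barite.
Vitreous luster is inconsistent with Graphite.
Monoclinic crystal system rules out Topaz, Kyanite, Barite.
Remaining candidates: Azurite, Biotite, Gypsum.
That is 3 minerals.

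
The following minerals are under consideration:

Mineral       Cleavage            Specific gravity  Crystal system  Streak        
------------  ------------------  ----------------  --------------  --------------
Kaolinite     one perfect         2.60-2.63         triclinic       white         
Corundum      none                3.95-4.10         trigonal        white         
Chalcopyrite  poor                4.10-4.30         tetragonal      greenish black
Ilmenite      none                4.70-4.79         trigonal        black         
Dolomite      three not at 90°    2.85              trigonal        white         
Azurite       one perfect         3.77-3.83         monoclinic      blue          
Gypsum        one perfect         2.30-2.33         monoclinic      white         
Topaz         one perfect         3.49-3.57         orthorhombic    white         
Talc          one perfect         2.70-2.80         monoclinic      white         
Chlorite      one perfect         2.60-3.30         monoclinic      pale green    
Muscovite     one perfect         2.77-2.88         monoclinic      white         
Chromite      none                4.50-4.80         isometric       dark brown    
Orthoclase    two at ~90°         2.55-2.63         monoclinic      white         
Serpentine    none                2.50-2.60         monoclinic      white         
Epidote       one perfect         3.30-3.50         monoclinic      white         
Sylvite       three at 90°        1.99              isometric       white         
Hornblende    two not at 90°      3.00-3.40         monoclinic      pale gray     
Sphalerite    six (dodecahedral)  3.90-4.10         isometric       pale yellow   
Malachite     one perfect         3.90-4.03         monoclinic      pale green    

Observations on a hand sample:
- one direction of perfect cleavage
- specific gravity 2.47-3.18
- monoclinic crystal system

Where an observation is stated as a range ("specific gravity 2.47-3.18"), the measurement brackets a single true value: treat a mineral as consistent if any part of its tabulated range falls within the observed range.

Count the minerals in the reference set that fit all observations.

3

One direction of perfect cleavage — Kaolinite, Azurite, Gypsum, Topaz, Talc, Chlorite, Muscovite, Epidote, Malachite remain.
Specific gravity 2.47-3.18 — only Kaolinite, Talc, Chlorite, Muscovite remain.
Monoclinic crystal system is inconsistent with Kaolinite.
Remaining candidates: Chlorite, Muscovite, Talc.
That is 3 minerals.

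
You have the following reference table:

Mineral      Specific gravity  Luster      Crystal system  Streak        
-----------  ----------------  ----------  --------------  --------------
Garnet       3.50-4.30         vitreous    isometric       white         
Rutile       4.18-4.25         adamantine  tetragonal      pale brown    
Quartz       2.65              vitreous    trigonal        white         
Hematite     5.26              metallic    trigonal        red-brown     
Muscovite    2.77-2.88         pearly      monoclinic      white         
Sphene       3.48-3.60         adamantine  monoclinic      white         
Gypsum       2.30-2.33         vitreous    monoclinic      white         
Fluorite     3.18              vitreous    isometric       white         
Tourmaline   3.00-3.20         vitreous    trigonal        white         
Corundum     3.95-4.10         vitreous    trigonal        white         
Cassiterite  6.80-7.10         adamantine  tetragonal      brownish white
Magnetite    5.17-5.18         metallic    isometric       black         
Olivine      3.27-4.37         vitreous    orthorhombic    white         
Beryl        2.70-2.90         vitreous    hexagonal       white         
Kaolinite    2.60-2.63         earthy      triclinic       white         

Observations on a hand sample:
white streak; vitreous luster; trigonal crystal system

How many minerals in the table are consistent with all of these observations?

White streak rules out Rutile, Hematite, Cassiterite, Magnetite.
Vitreous luster is inconsistent with Muscovite, Sphene, Kaolinite.
Trigonal crystal system: Quartz, Tourmaline, Corundum remain.
Remaining candidates: Corundum, Quartz, Tourmaline.
That is 3 minerals.

3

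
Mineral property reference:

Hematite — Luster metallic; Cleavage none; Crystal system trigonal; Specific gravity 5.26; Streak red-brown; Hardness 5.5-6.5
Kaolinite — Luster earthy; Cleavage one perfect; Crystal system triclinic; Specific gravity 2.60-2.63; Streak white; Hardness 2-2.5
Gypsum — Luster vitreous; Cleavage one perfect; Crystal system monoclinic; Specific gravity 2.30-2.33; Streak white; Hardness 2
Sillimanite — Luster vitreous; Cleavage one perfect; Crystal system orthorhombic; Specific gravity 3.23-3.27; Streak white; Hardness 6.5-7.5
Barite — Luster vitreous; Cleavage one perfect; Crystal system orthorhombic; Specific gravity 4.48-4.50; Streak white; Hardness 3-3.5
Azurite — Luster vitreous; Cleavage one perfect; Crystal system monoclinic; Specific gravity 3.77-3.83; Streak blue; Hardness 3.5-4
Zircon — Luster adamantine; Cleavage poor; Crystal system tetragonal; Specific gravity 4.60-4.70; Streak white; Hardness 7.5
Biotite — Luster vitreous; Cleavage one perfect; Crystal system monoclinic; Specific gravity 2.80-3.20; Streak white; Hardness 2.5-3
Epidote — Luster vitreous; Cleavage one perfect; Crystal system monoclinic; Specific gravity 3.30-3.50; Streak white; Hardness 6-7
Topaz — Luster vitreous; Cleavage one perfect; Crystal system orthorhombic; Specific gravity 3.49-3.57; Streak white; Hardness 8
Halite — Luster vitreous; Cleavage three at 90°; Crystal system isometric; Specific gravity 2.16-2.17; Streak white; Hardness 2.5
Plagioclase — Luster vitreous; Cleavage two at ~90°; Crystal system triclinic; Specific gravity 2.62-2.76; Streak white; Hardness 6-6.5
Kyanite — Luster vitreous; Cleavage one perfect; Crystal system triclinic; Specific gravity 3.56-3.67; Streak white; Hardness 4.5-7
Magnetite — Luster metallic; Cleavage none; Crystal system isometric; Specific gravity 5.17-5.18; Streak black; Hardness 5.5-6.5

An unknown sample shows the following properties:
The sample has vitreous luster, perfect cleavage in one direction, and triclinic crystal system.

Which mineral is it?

Vitreous luster eliminates Hematite, Kaolinite, Zircon, Magnetite.
Perfect cleavage in one direction excludes Halite, Plagioclase.
Triclinic crystal system — narrows the field to Kyanite.
The only mineral consistent with every observation is Kyanite.

Kyanite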